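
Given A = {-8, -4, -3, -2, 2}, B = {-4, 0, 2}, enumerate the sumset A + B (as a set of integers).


A + B = {a + b : a ∈ A, b ∈ B}.
Enumerate all |A|·|B| = 5·3 = 15 pairs (a, b) and collect distinct sums.
a = -8: -8+-4=-12, -8+0=-8, -8+2=-6
a = -4: -4+-4=-8, -4+0=-4, -4+2=-2
a = -3: -3+-4=-7, -3+0=-3, -3+2=-1
a = -2: -2+-4=-6, -2+0=-2, -2+2=0
a = 2: 2+-4=-2, 2+0=2, 2+2=4
Collecting distinct sums: A + B = {-12, -8, -7, -6, -4, -3, -2, -1, 0, 2, 4}
|A + B| = 11

A + B = {-12, -8, -7, -6, -4, -3, -2, -1, 0, 2, 4}


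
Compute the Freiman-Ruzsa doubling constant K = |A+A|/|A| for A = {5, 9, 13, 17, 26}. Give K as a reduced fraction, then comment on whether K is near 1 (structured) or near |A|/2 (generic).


|A| = 5.
Compute A + A by enumerating all 25 pairs.
A + A = {10, 14, 18, 22, 26, 30, 31, 34, 35, 39, 43, 52}, so |A + A| = 12.
K = |A + A| / |A| = 12/5 (already in lowest terms) ≈ 2.4000.
Reference: AP of size 5 gives K = 9/5 ≈ 1.8000; a fully generic set of size 5 gives K ≈ 3.0000.

|A| = 5, |A + A| = 12, K = 12/5.


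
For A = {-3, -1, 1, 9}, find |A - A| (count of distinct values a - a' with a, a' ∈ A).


A - A = {a - a' : a, a' ∈ A}; |A| = 4.
Bounds: 2|A|-1 ≤ |A - A| ≤ |A|² - |A| + 1, i.e. 7 ≤ |A - A| ≤ 13.
Note: 0 ∈ A - A always (from a - a). The set is symmetric: if d ∈ A - A then -d ∈ A - A.
Enumerate nonzero differences d = a - a' with a > a' (then include -d):
Positive differences: {2, 4, 8, 10, 12}
Full difference set: {0} ∪ (positive diffs) ∪ (negative diffs).
|A - A| = 1 + 2·5 = 11 (matches direct enumeration: 11).

|A - A| = 11


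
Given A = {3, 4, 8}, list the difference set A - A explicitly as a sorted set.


A - A = {a - a' : a, a' ∈ A}.
Compute a - a' for each ordered pair (a, a'):
a = 3: 3-3=0, 3-4=-1, 3-8=-5
a = 4: 4-3=1, 4-4=0, 4-8=-4
a = 8: 8-3=5, 8-4=4, 8-8=0
Collecting distinct values (and noting 0 appears from a-a):
A - A = {-5, -4, -1, 0, 1, 4, 5}
|A - A| = 7

A - A = {-5, -4, -1, 0, 1, 4, 5}


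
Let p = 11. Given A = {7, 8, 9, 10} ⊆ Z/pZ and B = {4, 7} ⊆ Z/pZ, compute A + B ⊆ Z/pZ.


Work in Z/11Z: reduce every sum a + b modulo 11.
Enumerate all 8 pairs:
a = 7: 7+4=0, 7+7=3
a = 8: 8+4=1, 8+7=4
a = 9: 9+4=2, 9+7=5
a = 10: 10+4=3, 10+7=6
Distinct residues collected: {0, 1, 2, 3, 4, 5, 6}
|A + B| = 7 (out of 11 total residues).

A + B = {0, 1, 2, 3, 4, 5, 6}


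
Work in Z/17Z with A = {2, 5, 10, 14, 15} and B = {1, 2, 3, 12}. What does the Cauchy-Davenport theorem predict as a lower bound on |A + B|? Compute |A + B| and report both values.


Cauchy-Davenport: |A + B| ≥ min(p, |A| + |B| - 1) for A, B nonempty in Z/pZ.
|A| = 5, |B| = 4, p = 17.
CD lower bound = min(17, 5 + 4 - 1) = min(17, 8) = 8.
Compute A + B mod 17 directly:
a = 2: 2+1=3, 2+2=4, 2+3=5, 2+12=14
a = 5: 5+1=6, 5+2=7, 5+3=8, 5+12=0
a = 10: 10+1=11, 10+2=12, 10+3=13, 10+12=5
a = 14: 14+1=15, 14+2=16, 14+3=0, 14+12=9
a = 15: 15+1=16, 15+2=0, 15+3=1, 15+12=10
A + B = {0, 1, 3, 4, 5, 6, 7, 8, 9, 10, 11, 12, 13, 14, 15, 16}, so |A + B| = 16.
Verify: 16 ≥ 8? Yes ✓.

CD lower bound = 8, actual |A + B| = 16.


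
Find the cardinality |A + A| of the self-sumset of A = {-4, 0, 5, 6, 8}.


A + A = {a + a' : a, a' ∈ A}; |A| = 5.
General bounds: 2|A| - 1 ≤ |A + A| ≤ |A|(|A|+1)/2, i.e. 9 ≤ |A + A| ≤ 15.
Lower bound 2|A|-1 is attained iff A is an arithmetic progression.
Enumerate sums a + a' for a ≤ a' (symmetric, so this suffices):
a = -4: -4+-4=-8, -4+0=-4, -4+5=1, -4+6=2, -4+8=4
a = 0: 0+0=0, 0+5=5, 0+6=6, 0+8=8
a = 5: 5+5=10, 5+6=11, 5+8=13
a = 6: 6+6=12, 6+8=14
a = 8: 8+8=16
Distinct sums: {-8, -4, 0, 1, 2, 4, 5, 6, 8, 10, 11, 12, 13, 14, 16}
|A + A| = 15

|A + A| = 15


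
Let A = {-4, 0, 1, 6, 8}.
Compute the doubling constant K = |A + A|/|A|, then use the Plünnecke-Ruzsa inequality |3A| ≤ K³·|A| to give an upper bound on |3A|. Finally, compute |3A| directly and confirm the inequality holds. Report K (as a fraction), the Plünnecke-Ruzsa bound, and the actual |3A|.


|A| = 5.
Step 1: Compute A + A by enumerating all 25 pairs.
A + A = {-8, -4, -3, 0, 1, 2, 4, 6, 7, 8, 9, 12, 14, 16}, so |A + A| = 14.
Step 2: Doubling constant K = |A + A|/|A| = 14/5 = 14/5 ≈ 2.8000.
Step 3: Plünnecke-Ruzsa gives |3A| ≤ K³·|A| = (2.8000)³ · 5 ≈ 109.7600.
Step 4: Compute 3A = A + A + A directly by enumerating all triples (a,b,c) ∈ A³; |3A| = 27.
Step 5: Check 27 ≤ 109.7600? Yes ✓.

K = 14/5, Plünnecke-Ruzsa bound K³|A| ≈ 109.7600, |3A| = 27, inequality holds.


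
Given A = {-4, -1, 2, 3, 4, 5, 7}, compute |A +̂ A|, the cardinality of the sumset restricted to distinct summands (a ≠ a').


Restricted sumset: A +̂ A = {a + a' : a ∈ A, a' ∈ A, a ≠ a'}.
Equivalently, take A + A and drop any sum 2a that is achievable ONLY as a + a for a ∈ A (i.e. sums representable only with equal summands).
Enumerate pairs (a, a') with a < a' (symmetric, so each unordered pair gives one sum; this covers all a ≠ a'):
  -4 + -1 = -5
  -4 + 2 = -2
  -4 + 3 = -1
  -4 + 4 = 0
  -4 + 5 = 1
  -4 + 7 = 3
  -1 + 2 = 1
  -1 + 3 = 2
  -1 + 4 = 3
  -1 + 5 = 4
  -1 + 7 = 6
  2 + 3 = 5
  2 + 4 = 6
  2 + 5 = 7
  2 + 7 = 9
  3 + 4 = 7
  3 + 5 = 8
  3 + 7 = 10
  4 + 5 = 9
  4 + 7 = 11
  5 + 7 = 12
Collected distinct sums: {-5, -2, -1, 0, 1, 2, 3, 4, 5, 6, 7, 8, 9, 10, 11, 12}
|A +̂ A| = 16
(Reference bound: |A +̂ A| ≥ 2|A| - 3 for |A| ≥ 2, with |A| = 7 giving ≥ 11.)

|A +̂ A| = 16


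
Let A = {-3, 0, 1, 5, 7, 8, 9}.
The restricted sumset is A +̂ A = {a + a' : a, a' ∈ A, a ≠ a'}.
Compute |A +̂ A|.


Restricted sumset: A +̂ A = {a + a' : a ∈ A, a' ∈ A, a ≠ a'}.
Equivalently, take A + A and drop any sum 2a that is achievable ONLY as a + a for a ∈ A (i.e. sums representable only with equal summands).
Enumerate pairs (a, a') with a < a' (symmetric, so each unordered pair gives one sum; this covers all a ≠ a'):
  -3 + 0 = -3
  -3 + 1 = -2
  -3 + 5 = 2
  -3 + 7 = 4
  -3 + 8 = 5
  -3 + 9 = 6
  0 + 1 = 1
  0 + 5 = 5
  0 + 7 = 7
  0 + 8 = 8
  0 + 9 = 9
  1 + 5 = 6
  1 + 7 = 8
  1 + 8 = 9
  1 + 9 = 10
  5 + 7 = 12
  5 + 8 = 13
  5 + 9 = 14
  7 + 8 = 15
  7 + 9 = 16
  8 + 9 = 17
Collected distinct sums: {-3, -2, 1, 2, 4, 5, 6, 7, 8, 9, 10, 12, 13, 14, 15, 16, 17}
|A +̂ A| = 17
(Reference bound: |A +̂ A| ≥ 2|A| - 3 for |A| ≥ 2, with |A| = 7 giving ≥ 11.)

|A +̂ A| = 17


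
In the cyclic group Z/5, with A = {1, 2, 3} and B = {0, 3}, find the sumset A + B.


Work in Z/5Z: reduce every sum a + b modulo 5.
Enumerate all 6 pairs:
a = 1: 1+0=1, 1+3=4
a = 2: 2+0=2, 2+3=0
a = 3: 3+0=3, 3+3=1
Distinct residues collected: {0, 1, 2, 3, 4}
|A + B| = 5 (out of 5 total residues).

A + B = {0, 1, 2, 3, 4}


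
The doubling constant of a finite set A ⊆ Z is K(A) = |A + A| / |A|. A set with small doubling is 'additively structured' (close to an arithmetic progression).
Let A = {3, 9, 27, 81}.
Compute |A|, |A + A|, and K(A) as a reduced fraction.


|A| = 4.
Compute A + A by enumerating all 16 pairs.
A + A = {6, 12, 18, 30, 36, 54, 84, 90, 108, 162}, so |A + A| = 10.
K = |A + A| / |A| = 10/4 = 5/2 ≈ 2.5000.
Reference: AP of size 4 gives K = 7/4 ≈ 1.7500; a fully generic set of size 4 gives K ≈ 2.5000.

|A| = 4, |A + A| = 10, K = 10/4 = 5/2.


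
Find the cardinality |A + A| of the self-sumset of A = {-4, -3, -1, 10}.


A + A = {a + a' : a, a' ∈ A}; |A| = 4.
General bounds: 2|A| - 1 ≤ |A + A| ≤ |A|(|A|+1)/2, i.e. 7 ≤ |A + A| ≤ 10.
Lower bound 2|A|-1 is attained iff A is an arithmetic progression.
Enumerate sums a + a' for a ≤ a' (symmetric, so this suffices):
a = -4: -4+-4=-8, -4+-3=-7, -4+-1=-5, -4+10=6
a = -3: -3+-3=-6, -3+-1=-4, -3+10=7
a = -1: -1+-1=-2, -1+10=9
a = 10: 10+10=20
Distinct sums: {-8, -7, -6, -5, -4, -2, 6, 7, 9, 20}
|A + A| = 10

|A + A| = 10


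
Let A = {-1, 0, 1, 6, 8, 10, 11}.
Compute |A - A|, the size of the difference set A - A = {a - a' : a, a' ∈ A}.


A - A = {a - a' : a, a' ∈ A}; |A| = 7.
Bounds: 2|A|-1 ≤ |A - A| ≤ |A|² - |A| + 1, i.e. 13 ≤ |A - A| ≤ 43.
Note: 0 ∈ A - A always (from a - a). The set is symmetric: if d ∈ A - A then -d ∈ A - A.
Enumerate nonzero differences d = a - a' with a > a' (then include -d):
Positive differences: {1, 2, 3, 4, 5, 6, 7, 8, 9, 10, 11, 12}
Full difference set: {0} ∪ (positive diffs) ∪ (negative diffs).
|A - A| = 1 + 2·12 = 25 (matches direct enumeration: 25).

|A - A| = 25


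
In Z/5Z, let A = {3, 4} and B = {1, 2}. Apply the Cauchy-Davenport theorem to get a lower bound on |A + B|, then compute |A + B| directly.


Cauchy-Davenport: |A + B| ≥ min(p, |A| + |B| - 1) for A, B nonempty in Z/pZ.
|A| = 2, |B| = 2, p = 5.
CD lower bound = min(5, 2 + 2 - 1) = min(5, 3) = 3.
Compute A + B mod 5 directly:
a = 3: 3+1=4, 3+2=0
a = 4: 4+1=0, 4+2=1
A + B = {0, 1, 4}, so |A + B| = 3.
Verify: 3 ≥ 3? Yes ✓.

CD lower bound = 3, actual |A + B| = 3.


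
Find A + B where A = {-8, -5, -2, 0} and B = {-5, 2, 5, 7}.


A + B = {a + b : a ∈ A, b ∈ B}.
Enumerate all |A|·|B| = 4·4 = 16 pairs (a, b) and collect distinct sums.
a = -8: -8+-5=-13, -8+2=-6, -8+5=-3, -8+7=-1
a = -5: -5+-5=-10, -5+2=-3, -5+5=0, -5+7=2
a = -2: -2+-5=-7, -2+2=0, -2+5=3, -2+7=5
a = 0: 0+-5=-5, 0+2=2, 0+5=5, 0+7=7
Collecting distinct sums: A + B = {-13, -10, -7, -6, -5, -3, -1, 0, 2, 3, 5, 7}
|A + B| = 12

A + B = {-13, -10, -7, -6, -5, -3, -1, 0, 2, 3, 5, 7}


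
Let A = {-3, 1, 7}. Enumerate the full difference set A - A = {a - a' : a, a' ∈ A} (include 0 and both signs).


A - A = {a - a' : a, a' ∈ A}.
Compute a - a' for each ordered pair (a, a'):
a = -3: -3--3=0, -3-1=-4, -3-7=-10
a = 1: 1--3=4, 1-1=0, 1-7=-6
a = 7: 7--3=10, 7-1=6, 7-7=0
Collecting distinct values (and noting 0 appears from a-a):
A - A = {-10, -6, -4, 0, 4, 6, 10}
|A - A| = 7

A - A = {-10, -6, -4, 0, 4, 6, 10}


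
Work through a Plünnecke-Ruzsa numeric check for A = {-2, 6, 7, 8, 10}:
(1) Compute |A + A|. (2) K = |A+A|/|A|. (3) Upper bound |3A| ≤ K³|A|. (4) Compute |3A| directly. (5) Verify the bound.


|A| = 5.
Step 1: Compute A + A by enumerating all 25 pairs.
A + A = {-4, 4, 5, 6, 8, 12, 13, 14, 15, 16, 17, 18, 20}, so |A + A| = 13.
Step 2: Doubling constant K = |A + A|/|A| = 13/5 = 13/5 ≈ 2.6000.
Step 3: Plünnecke-Ruzsa gives |3A| ≤ K³·|A| = (2.6000)³ · 5 ≈ 87.8800.
Step 4: Compute 3A = A + A + A directly by enumerating all triples (a,b,c) ∈ A³; |3A| = 24.
Step 5: Check 24 ≤ 87.8800? Yes ✓.

K = 13/5, Plünnecke-Ruzsa bound K³|A| ≈ 87.8800, |3A| = 24, inequality holds.


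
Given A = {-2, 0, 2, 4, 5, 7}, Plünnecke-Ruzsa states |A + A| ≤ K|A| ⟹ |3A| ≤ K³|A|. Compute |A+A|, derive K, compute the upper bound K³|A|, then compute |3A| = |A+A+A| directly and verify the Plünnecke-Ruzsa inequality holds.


|A| = 6.
Step 1: Compute A + A by enumerating all 36 pairs.
A + A = {-4, -2, 0, 2, 3, 4, 5, 6, 7, 8, 9, 10, 11, 12, 14}, so |A + A| = 15.
Step 2: Doubling constant K = |A + A|/|A| = 15/6 = 15/6 ≈ 2.5000.
Step 3: Plünnecke-Ruzsa gives |3A| ≤ K³·|A| = (2.5000)³ · 6 ≈ 93.7500.
Step 4: Compute 3A = A + A + A directly by enumerating all triples (a,b,c) ∈ A³; |3A| = 24.
Step 5: Check 24 ≤ 93.7500? Yes ✓.

K = 15/6, Plünnecke-Ruzsa bound K³|A| ≈ 93.7500, |3A| = 24, inequality holds.


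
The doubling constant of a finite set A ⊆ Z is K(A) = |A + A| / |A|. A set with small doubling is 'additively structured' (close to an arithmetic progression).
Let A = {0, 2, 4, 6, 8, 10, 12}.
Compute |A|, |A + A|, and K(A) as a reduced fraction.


|A| = 7.
Compute A + A by enumerating all 49 pairs.
A + A = {0, 2, 4, 6, 8, 10, 12, 14, 16, 18, 20, 22, 24}, so |A + A| = 13.
K = |A + A| / |A| = 13/7 (already in lowest terms) ≈ 1.8571.
Reference: AP of size 7 gives K = 13/7 ≈ 1.8571; a fully generic set of size 7 gives K ≈ 4.0000.

|A| = 7, |A + A| = 13, K = 13/7.


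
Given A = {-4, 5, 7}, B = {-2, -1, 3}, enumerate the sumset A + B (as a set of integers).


A + B = {a + b : a ∈ A, b ∈ B}.
Enumerate all |A|·|B| = 3·3 = 9 pairs (a, b) and collect distinct sums.
a = -4: -4+-2=-6, -4+-1=-5, -4+3=-1
a = 5: 5+-2=3, 5+-1=4, 5+3=8
a = 7: 7+-2=5, 7+-1=6, 7+3=10
Collecting distinct sums: A + B = {-6, -5, -1, 3, 4, 5, 6, 8, 10}
|A + B| = 9

A + B = {-6, -5, -1, 3, 4, 5, 6, 8, 10}


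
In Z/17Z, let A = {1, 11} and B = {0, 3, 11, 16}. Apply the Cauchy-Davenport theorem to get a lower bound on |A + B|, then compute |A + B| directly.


Cauchy-Davenport: |A + B| ≥ min(p, |A| + |B| - 1) for A, B nonempty in Z/pZ.
|A| = 2, |B| = 4, p = 17.
CD lower bound = min(17, 2 + 4 - 1) = min(17, 5) = 5.
Compute A + B mod 17 directly:
a = 1: 1+0=1, 1+3=4, 1+11=12, 1+16=0
a = 11: 11+0=11, 11+3=14, 11+11=5, 11+16=10
A + B = {0, 1, 4, 5, 10, 11, 12, 14}, so |A + B| = 8.
Verify: 8 ≥ 5? Yes ✓.

CD lower bound = 5, actual |A + B| = 8.


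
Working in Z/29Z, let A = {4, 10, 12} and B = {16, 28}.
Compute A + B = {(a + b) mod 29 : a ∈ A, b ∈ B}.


Work in Z/29Z: reduce every sum a + b modulo 29.
Enumerate all 6 pairs:
a = 4: 4+16=20, 4+28=3
a = 10: 10+16=26, 10+28=9
a = 12: 12+16=28, 12+28=11
Distinct residues collected: {3, 9, 11, 20, 26, 28}
|A + B| = 6 (out of 29 total residues).

A + B = {3, 9, 11, 20, 26, 28}


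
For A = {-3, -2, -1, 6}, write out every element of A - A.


A - A = {a - a' : a, a' ∈ A}.
Compute a - a' for each ordered pair (a, a'):
a = -3: -3--3=0, -3--2=-1, -3--1=-2, -3-6=-9
a = -2: -2--3=1, -2--2=0, -2--1=-1, -2-6=-8
a = -1: -1--3=2, -1--2=1, -1--1=0, -1-6=-7
a = 6: 6--3=9, 6--2=8, 6--1=7, 6-6=0
Collecting distinct values (and noting 0 appears from a-a):
A - A = {-9, -8, -7, -2, -1, 0, 1, 2, 7, 8, 9}
|A - A| = 11

A - A = {-9, -8, -7, -2, -1, 0, 1, 2, 7, 8, 9}


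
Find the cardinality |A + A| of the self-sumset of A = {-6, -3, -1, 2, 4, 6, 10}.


A + A = {a + a' : a, a' ∈ A}; |A| = 7.
General bounds: 2|A| - 1 ≤ |A + A| ≤ |A|(|A|+1)/2, i.e. 13 ≤ |A + A| ≤ 28.
Lower bound 2|A|-1 is attained iff A is an arithmetic progression.
Enumerate sums a + a' for a ≤ a' (symmetric, so this suffices):
a = -6: -6+-6=-12, -6+-3=-9, -6+-1=-7, -6+2=-4, -6+4=-2, -6+6=0, -6+10=4
a = -3: -3+-3=-6, -3+-1=-4, -3+2=-1, -3+4=1, -3+6=3, -3+10=7
a = -1: -1+-1=-2, -1+2=1, -1+4=3, -1+6=5, -1+10=9
a = 2: 2+2=4, 2+4=6, 2+6=8, 2+10=12
a = 4: 4+4=8, 4+6=10, 4+10=14
a = 6: 6+6=12, 6+10=16
a = 10: 10+10=20
Distinct sums: {-12, -9, -7, -6, -4, -2, -1, 0, 1, 3, 4, 5, 6, 7, 8, 9, 10, 12, 14, 16, 20}
|A + A| = 21

|A + A| = 21


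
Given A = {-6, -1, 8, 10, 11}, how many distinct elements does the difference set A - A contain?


A - A = {a - a' : a, a' ∈ A}; |A| = 5.
Bounds: 2|A|-1 ≤ |A - A| ≤ |A|² - |A| + 1, i.e. 9 ≤ |A - A| ≤ 21.
Note: 0 ∈ A - A always (from a - a). The set is symmetric: if d ∈ A - A then -d ∈ A - A.
Enumerate nonzero differences d = a - a' with a > a' (then include -d):
Positive differences: {1, 2, 3, 5, 9, 11, 12, 14, 16, 17}
Full difference set: {0} ∪ (positive diffs) ∪ (negative diffs).
|A - A| = 1 + 2·10 = 21 (matches direct enumeration: 21).

|A - A| = 21


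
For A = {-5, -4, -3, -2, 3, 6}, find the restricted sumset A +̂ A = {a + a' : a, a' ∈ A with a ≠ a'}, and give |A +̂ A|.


Restricted sumset: A +̂ A = {a + a' : a ∈ A, a' ∈ A, a ≠ a'}.
Equivalently, take A + A and drop any sum 2a that is achievable ONLY as a + a for a ∈ A (i.e. sums representable only with equal summands).
Enumerate pairs (a, a') with a < a' (symmetric, so each unordered pair gives one sum; this covers all a ≠ a'):
  -5 + -4 = -9
  -5 + -3 = -8
  -5 + -2 = -7
  -5 + 3 = -2
  -5 + 6 = 1
  -4 + -3 = -7
  -4 + -2 = -6
  -4 + 3 = -1
  -4 + 6 = 2
  -3 + -2 = -5
  -3 + 3 = 0
  -3 + 6 = 3
  -2 + 3 = 1
  -2 + 6 = 4
  3 + 6 = 9
Collected distinct sums: {-9, -8, -7, -6, -5, -2, -1, 0, 1, 2, 3, 4, 9}
|A +̂ A| = 13
(Reference bound: |A +̂ A| ≥ 2|A| - 3 for |A| ≥ 2, with |A| = 6 giving ≥ 9.)

|A +̂ A| = 13


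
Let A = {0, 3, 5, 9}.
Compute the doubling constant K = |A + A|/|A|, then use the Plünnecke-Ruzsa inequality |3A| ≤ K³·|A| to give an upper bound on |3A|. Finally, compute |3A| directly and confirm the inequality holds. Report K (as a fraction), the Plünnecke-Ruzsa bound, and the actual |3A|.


|A| = 4.
Step 1: Compute A + A by enumerating all 16 pairs.
A + A = {0, 3, 5, 6, 8, 9, 10, 12, 14, 18}, so |A + A| = 10.
Step 2: Doubling constant K = |A + A|/|A| = 10/4 = 10/4 ≈ 2.5000.
Step 3: Plünnecke-Ruzsa gives |3A| ≤ K³·|A| = (2.5000)³ · 4 ≈ 62.5000.
Step 4: Compute 3A = A + A + A directly by enumerating all triples (a,b,c) ∈ A³; |3A| = 18.
Step 5: Check 18 ≤ 62.5000? Yes ✓.

K = 10/4, Plünnecke-Ruzsa bound K³|A| ≈ 62.5000, |3A| = 18, inequality holds.


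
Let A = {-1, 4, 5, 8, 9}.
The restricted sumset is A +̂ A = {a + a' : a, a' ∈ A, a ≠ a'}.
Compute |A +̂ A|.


Restricted sumset: A +̂ A = {a + a' : a ∈ A, a' ∈ A, a ≠ a'}.
Equivalently, take A + A and drop any sum 2a that is achievable ONLY as a + a for a ∈ A (i.e. sums representable only with equal summands).
Enumerate pairs (a, a') with a < a' (symmetric, so each unordered pair gives one sum; this covers all a ≠ a'):
  -1 + 4 = 3
  -1 + 5 = 4
  -1 + 8 = 7
  -1 + 9 = 8
  4 + 5 = 9
  4 + 8 = 12
  4 + 9 = 13
  5 + 8 = 13
  5 + 9 = 14
  8 + 9 = 17
Collected distinct sums: {3, 4, 7, 8, 9, 12, 13, 14, 17}
|A +̂ A| = 9
(Reference bound: |A +̂ A| ≥ 2|A| - 3 for |A| ≥ 2, with |A| = 5 giving ≥ 7.)

|A +̂ A| = 9


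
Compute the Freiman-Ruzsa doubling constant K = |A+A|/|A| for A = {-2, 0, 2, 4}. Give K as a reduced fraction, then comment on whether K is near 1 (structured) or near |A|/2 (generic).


|A| = 4.
Compute A + A by enumerating all 16 pairs.
A + A = {-4, -2, 0, 2, 4, 6, 8}, so |A + A| = 7.
K = |A + A| / |A| = 7/4 (already in lowest terms) ≈ 1.7500.
Reference: AP of size 4 gives K = 7/4 ≈ 1.7500; a fully generic set of size 4 gives K ≈ 2.5000.

|A| = 4, |A + A| = 7, K = 7/4.


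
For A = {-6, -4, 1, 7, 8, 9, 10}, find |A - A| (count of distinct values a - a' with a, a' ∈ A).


A - A = {a - a' : a, a' ∈ A}; |A| = 7.
Bounds: 2|A|-1 ≤ |A - A| ≤ |A|² - |A| + 1, i.e. 13 ≤ |A - A| ≤ 43.
Note: 0 ∈ A - A always (from a - a). The set is symmetric: if d ∈ A - A then -d ∈ A - A.
Enumerate nonzero differences d = a - a' with a > a' (then include -d):
Positive differences: {1, 2, 3, 5, 6, 7, 8, 9, 11, 12, 13, 14, 15, 16}
Full difference set: {0} ∪ (positive diffs) ∪ (negative diffs).
|A - A| = 1 + 2·14 = 29 (matches direct enumeration: 29).

|A - A| = 29


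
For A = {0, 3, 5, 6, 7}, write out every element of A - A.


A - A = {a - a' : a, a' ∈ A}.
Compute a - a' for each ordered pair (a, a'):
a = 0: 0-0=0, 0-3=-3, 0-5=-5, 0-6=-6, 0-7=-7
a = 3: 3-0=3, 3-3=0, 3-5=-2, 3-6=-3, 3-7=-4
a = 5: 5-0=5, 5-3=2, 5-5=0, 5-6=-1, 5-7=-2
a = 6: 6-0=6, 6-3=3, 6-5=1, 6-6=0, 6-7=-1
a = 7: 7-0=7, 7-3=4, 7-5=2, 7-6=1, 7-7=0
Collecting distinct values (and noting 0 appears from a-a):
A - A = {-7, -6, -5, -4, -3, -2, -1, 0, 1, 2, 3, 4, 5, 6, 7}
|A - A| = 15

A - A = {-7, -6, -5, -4, -3, -2, -1, 0, 1, 2, 3, 4, 5, 6, 7}


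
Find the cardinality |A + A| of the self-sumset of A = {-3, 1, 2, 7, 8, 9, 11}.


A + A = {a + a' : a, a' ∈ A}; |A| = 7.
General bounds: 2|A| - 1 ≤ |A + A| ≤ |A|(|A|+1)/2, i.e. 13 ≤ |A + A| ≤ 28.
Lower bound 2|A|-1 is attained iff A is an arithmetic progression.
Enumerate sums a + a' for a ≤ a' (symmetric, so this suffices):
a = -3: -3+-3=-6, -3+1=-2, -3+2=-1, -3+7=4, -3+8=5, -3+9=6, -3+11=8
a = 1: 1+1=2, 1+2=3, 1+7=8, 1+8=9, 1+9=10, 1+11=12
a = 2: 2+2=4, 2+7=9, 2+8=10, 2+9=11, 2+11=13
a = 7: 7+7=14, 7+8=15, 7+9=16, 7+11=18
a = 8: 8+8=16, 8+9=17, 8+11=19
a = 9: 9+9=18, 9+11=20
a = 11: 11+11=22
Distinct sums: {-6, -2, -1, 2, 3, 4, 5, 6, 8, 9, 10, 11, 12, 13, 14, 15, 16, 17, 18, 19, 20, 22}
|A + A| = 22

|A + A| = 22


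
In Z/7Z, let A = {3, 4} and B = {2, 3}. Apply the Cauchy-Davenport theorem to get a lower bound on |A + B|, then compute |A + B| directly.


Cauchy-Davenport: |A + B| ≥ min(p, |A| + |B| - 1) for A, B nonempty in Z/pZ.
|A| = 2, |B| = 2, p = 7.
CD lower bound = min(7, 2 + 2 - 1) = min(7, 3) = 3.
Compute A + B mod 7 directly:
a = 3: 3+2=5, 3+3=6
a = 4: 4+2=6, 4+3=0
A + B = {0, 5, 6}, so |A + B| = 3.
Verify: 3 ≥ 3? Yes ✓.

CD lower bound = 3, actual |A + B| = 3.


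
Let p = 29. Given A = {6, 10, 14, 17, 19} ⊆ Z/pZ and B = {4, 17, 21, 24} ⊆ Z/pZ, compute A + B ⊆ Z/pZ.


Work in Z/29Z: reduce every sum a + b modulo 29.
Enumerate all 20 pairs:
a = 6: 6+4=10, 6+17=23, 6+21=27, 6+24=1
a = 10: 10+4=14, 10+17=27, 10+21=2, 10+24=5
a = 14: 14+4=18, 14+17=2, 14+21=6, 14+24=9
a = 17: 17+4=21, 17+17=5, 17+21=9, 17+24=12
a = 19: 19+4=23, 19+17=7, 19+21=11, 19+24=14
Distinct residues collected: {1, 2, 5, 6, 7, 9, 10, 11, 12, 14, 18, 21, 23, 27}
|A + B| = 14 (out of 29 total residues).

A + B = {1, 2, 5, 6, 7, 9, 10, 11, 12, 14, 18, 21, 23, 27}


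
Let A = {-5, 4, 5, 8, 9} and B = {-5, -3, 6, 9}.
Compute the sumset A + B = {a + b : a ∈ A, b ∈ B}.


A + B = {a + b : a ∈ A, b ∈ B}.
Enumerate all |A|·|B| = 5·4 = 20 pairs (a, b) and collect distinct sums.
a = -5: -5+-5=-10, -5+-3=-8, -5+6=1, -5+9=4
a = 4: 4+-5=-1, 4+-3=1, 4+6=10, 4+9=13
a = 5: 5+-5=0, 5+-3=2, 5+6=11, 5+9=14
a = 8: 8+-5=3, 8+-3=5, 8+6=14, 8+9=17
a = 9: 9+-5=4, 9+-3=6, 9+6=15, 9+9=18
Collecting distinct sums: A + B = {-10, -8, -1, 0, 1, 2, 3, 4, 5, 6, 10, 11, 13, 14, 15, 17, 18}
|A + B| = 17

A + B = {-10, -8, -1, 0, 1, 2, 3, 4, 5, 6, 10, 11, 13, 14, 15, 17, 18}


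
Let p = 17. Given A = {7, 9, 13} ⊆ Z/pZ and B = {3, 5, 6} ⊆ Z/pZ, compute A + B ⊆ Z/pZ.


Work in Z/17Z: reduce every sum a + b modulo 17.
Enumerate all 9 pairs:
a = 7: 7+3=10, 7+5=12, 7+6=13
a = 9: 9+3=12, 9+5=14, 9+6=15
a = 13: 13+3=16, 13+5=1, 13+6=2
Distinct residues collected: {1, 2, 10, 12, 13, 14, 15, 16}
|A + B| = 8 (out of 17 total residues).

A + B = {1, 2, 10, 12, 13, 14, 15, 16}


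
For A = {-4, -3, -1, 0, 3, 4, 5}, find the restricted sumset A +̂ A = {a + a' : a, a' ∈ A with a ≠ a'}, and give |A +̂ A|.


Restricted sumset: A +̂ A = {a + a' : a ∈ A, a' ∈ A, a ≠ a'}.
Equivalently, take A + A and drop any sum 2a that is achievable ONLY as a + a for a ∈ A (i.e. sums representable only with equal summands).
Enumerate pairs (a, a') with a < a' (symmetric, so each unordered pair gives one sum; this covers all a ≠ a'):
  -4 + -3 = -7
  -4 + -1 = -5
  -4 + 0 = -4
  -4 + 3 = -1
  -4 + 4 = 0
  -4 + 5 = 1
  -3 + -1 = -4
  -3 + 0 = -3
  -3 + 3 = 0
  -3 + 4 = 1
  -3 + 5 = 2
  -1 + 0 = -1
  -1 + 3 = 2
  -1 + 4 = 3
  -1 + 5 = 4
  0 + 3 = 3
  0 + 4 = 4
  0 + 5 = 5
  3 + 4 = 7
  3 + 5 = 8
  4 + 5 = 9
Collected distinct sums: {-7, -5, -4, -3, -1, 0, 1, 2, 3, 4, 5, 7, 8, 9}
|A +̂ A| = 14
(Reference bound: |A +̂ A| ≥ 2|A| - 3 for |A| ≥ 2, with |A| = 7 giving ≥ 11.)

|A +̂ A| = 14


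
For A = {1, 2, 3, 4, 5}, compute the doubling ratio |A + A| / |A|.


|A| = 5.
Compute A + A by enumerating all 25 pairs.
A + A = {2, 3, 4, 5, 6, 7, 8, 9, 10}, so |A + A| = 9.
K = |A + A| / |A| = 9/5 (already in lowest terms) ≈ 1.8000.
Reference: AP of size 5 gives K = 9/5 ≈ 1.8000; a fully generic set of size 5 gives K ≈ 3.0000.

|A| = 5, |A + A| = 9, K = 9/5.


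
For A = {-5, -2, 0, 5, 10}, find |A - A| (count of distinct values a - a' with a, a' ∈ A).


A - A = {a - a' : a, a' ∈ A}; |A| = 5.
Bounds: 2|A|-1 ≤ |A - A| ≤ |A|² - |A| + 1, i.e. 9 ≤ |A - A| ≤ 21.
Note: 0 ∈ A - A always (from a - a). The set is symmetric: if d ∈ A - A then -d ∈ A - A.
Enumerate nonzero differences d = a - a' with a > a' (then include -d):
Positive differences: {2, 3, 5, 7, 10, 12, 15}
Full difference set: {0} ∪ (positive diffs) ∪ (negative diffs).
|A - A| = 1 + 2·7 = 15 (matches direct enumeration: 15).

|A - A| = 15


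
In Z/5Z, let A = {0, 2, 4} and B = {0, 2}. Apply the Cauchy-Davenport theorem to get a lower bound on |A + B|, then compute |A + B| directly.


Cauchy-Davenport: |A + B| ≥ min(p, |A| + |B| - 1) for A, B nonempty in Z/pZ.
|A| = 3, |B| = 2, p = 5.
CD lower bound = min(5, 3 + 2 - 1) = min(5, 4) = 4.
Compute A + B mod 5 directly:
a = 0: 0+0=0, 0+2=2
a = 2: 2+0=2, 2+2=4
a = 4: 4+0=4, 4+2=1
A + B = {0, 1, 2, 4}, so |A + B| = 4.
Verify: 4 ≥ 4? Yes ✓.

CD lower bound = 4, actual |A + B| = 4.


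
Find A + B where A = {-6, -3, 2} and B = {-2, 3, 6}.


A + B = {a + b : a ∈ A, b ∈ B}.
Enumerate all |A|·|B| = 3·3 = 9 pairs (a, b) and collect distinct sums.
a = -6: -6+-2=-8, -6+3=-3, -6+6=0
a = -3: -3+-2=-5, -3+3=0, -3+6=3
a = 2: 2+-2=0, 2+3=5, 2+6=8
Collecting distinct sums: A + B = {-8, -5, -3, 0, 3, 5, 8}
|A + B| = 7

A + B = {-8, -5, -3, 0, 3, 5, 8}


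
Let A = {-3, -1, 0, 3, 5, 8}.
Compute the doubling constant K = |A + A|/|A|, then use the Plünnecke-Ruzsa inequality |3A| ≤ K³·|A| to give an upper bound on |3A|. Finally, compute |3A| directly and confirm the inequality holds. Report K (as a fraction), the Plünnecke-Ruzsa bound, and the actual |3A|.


|A| = 6.
Step 1: Compute A + A by enumerating all 36 pairs.
A + A = {-6, -4, -3, -2, -1, 0, 2, 3, 4, 5, 6, 7, 8, 10, 11, 13, 16}, so |A + A| = 17.
Step 2: Doubling constant K = |A + A|/|A| = 17/6 = 17/6 ≈ 2.8333.
Step 3: Plünnecke-Ruzsa gives |3A| ≤ K³·|A| = (2.8333)³ · 6 ≈ 136.4722.
Step 4: Compute 3A = A + A + A directly by enumerating all triples (a,b,c) ∈ A³; |3A| = 29.
Step 5: Check 29 ≤ 136.4722? Yes ✓.

K = 17/6, Plünnecke-Ruzsa bound K³|A| ≈ 136.4722, |3A| = 29, inequality holds.


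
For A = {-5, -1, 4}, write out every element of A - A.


A - A = {a - a' : a, a' ∈ A}.
Compute a - a' for each ordered pair (a, a'):
a = -5: -5--5=0, -5--1=-4, -5-4=-9
a = -1: -1--5=4, -1--1=0, -1-4=-5
a = 4: 4--5=9, 4--1=5, 4-4=0
Collecting distinct values (and noting 0 appears from a-a):
A - A = {-9, -5, -4, 0, 4, 5, 9}
|A - A| = 7

A - A = {-9, -5, -4, 0, 4, 5, 9}


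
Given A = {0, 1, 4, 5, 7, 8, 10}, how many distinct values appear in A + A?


A + A = {a + a' : a, a' ∈ A}; |A| = 7.
General bounds: 2|A| - 1 ≤ |A + A| ≤ |A|(|A|+1)/2, i.e. 13 ≤ |A + A| ≤ 28.
Lower bound 2|A|-1 is attained iff A is an arithmetic progression.
Enumerate sums a + a' for a ≤ a' (symmetric, so this suffices):
a = 0: 0+0=0, 0+1=1, 0+4=4, 0+5=5, 0+7=7, 0+8=8, 0+10=10
a = 1: 1+1=2, 1+4=5, 1+5=6, 1+7=8, 1+8=9, 1+10=11
a = 4: 4+4=8, 4+5=9, 4+7=11, 4+8=12, 4+10=14
a = 5: 5+5=10, 5+7=12, 5+8=13, 5+10=15
a = 7: 7+7=14, 7+8=15, 7+10=17
a = 8: 8+8=16, 8+10=18
a = 10: 10+10=20
Distinct sums: {0, 1, 2, 4, 5, 6, 7, 8, 9, 10, 11, 12, 13, 14, 15, 16, 17, 18, 20}
|A + A| = 19

|A + A| = 19


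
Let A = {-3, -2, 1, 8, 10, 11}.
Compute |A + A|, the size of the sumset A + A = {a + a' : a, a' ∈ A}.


A + A = {a + a' : a, a' ∈ A}; |A| = 6.
General bounds: 2|A| - 1 ≤ |A + A| ≤ |A|(|A|+1)/2, i.e. 11 ≤ |A + A| ≤ 21.
Lower bound 2|A|-1 is attained iff A is an arithmetic progression.
Enumerate sums a + a' for a ≤ a' (symmetric, so this suffices):
a = -3: -3+-3=-6, -3+-2=-5, -3+1=-2, -3+8=5, -3+10=7, -3+11=8
a = -2: -2+-2=-4, -2+1=-1, -2+8=6, -2+10=8, -2+11=9
a = 1: 1+1=2, 1+8=9, 1+10=11, 1+11=12
a = 8: 8+8=16, 8+10=18, 8+11=19
a = 10: 10+10=20, 10+11=21
a = 11: 11+11=22
Distinct sums: {-6, -5, -4, -2, -1, 2, 5, 6, 7, 8, 9, 11, 12, 16, 18, 19, 20, 21, 22}
|A + A| = 19

|A + A| = 19


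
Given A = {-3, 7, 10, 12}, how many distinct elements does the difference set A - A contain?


A - A = {a - a' : a, a' ∈ A}; |A| = 4.
Bounds: 2|A|-1 ≤ |A - A| ≤ |A|² - |A| + 1, i.e. 7 ≤ |A - A| ≤ 13.
Note: 0 ∈ A - A always (from a - a). The set is symmetric: if d ∈ A - A then -d ∈ A - A.
Enumerate nonzero differences d = a - a' with a > a' (then include -d):
Positive differences: {2, 3, 5, 10, 13, 15}
Full difference set: {0} ∪ (positive diffs) ∪ (negative diffs).
|A - A| = 1 + 2·6 = 13 (matches direct enumeration: 13).

|A - A| = 13


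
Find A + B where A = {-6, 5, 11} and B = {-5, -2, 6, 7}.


A + B = {a + b : a ∈ A, b ∈ B}.
Enumerate all |A|·|B| = 3·4 = 12 pairs (a, b) and collect distinct sums.
a = -6: -6+-5=-11, -6+-2=-8, -6+6=0, -6+7=1
a = 5: 5+-5=0, 5+-2=3, 5+6=11, 5+7=12
a = 11: 11+-5=6, 11+-2=9, 11+6=17, 11+7=18
Collecting distinct sums: A + B = {-11, -8, 0, 1, 3, 6, 9, 11, 12, 17, 18}
|A + B| = 11

A + B = {-11, -8, 0, 1, 3, 6, 9, 11, 12, 17, 18}


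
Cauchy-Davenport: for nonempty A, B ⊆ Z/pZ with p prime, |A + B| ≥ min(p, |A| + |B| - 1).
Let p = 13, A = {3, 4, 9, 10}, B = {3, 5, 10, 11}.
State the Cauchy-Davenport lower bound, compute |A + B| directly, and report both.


Cauchy-Davenport: |A + B| ≥ min(p, |A| + |B| - 1) for A, B nonempty in Z/pZ.
|A| = 4, |B| = 4, p = 13.
CD lower bound = min(13, 4 + 4 - 1) = min(13, 7) = 7.
Compute A + B mod 13 directly:
a = 3: 3+3=6, 3+5=8, 3+10=0, 3+11=1
a = 4: 4+3=7, 4+5=9, 4+10=1, 4+11=2
a = 9: 9+3=12, 9+5=1, 9+10=6, 9+11=7
a = 10: 10+3=0, 10+5=2, 10+10=7, 10+11=8
A + B = {0, 1, 2, 6, 7, 8, 9, 12}, so |A + B| = 8.
Verify: 8 ≥ 7? Yes ✓.

CD lower bound = 7, actual |A + B| = 8.


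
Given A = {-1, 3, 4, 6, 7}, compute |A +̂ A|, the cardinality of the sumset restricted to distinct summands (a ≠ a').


Restricted sumset: A +̂ A = {a + a' : a ∈ A, a' ∈ A, a ≠ a'}.
Equivalently, take A + A and drop any sum 2a that is achievable ONLY as a + a for a ∈ A (i.e. sums representable only with equal summands).
Enumerate pairs (a, a') with a < a' (symmetric, so each unordered pair gives one sum; this covers all a ≠ a'):
  -1 + 3 = 2
  -1 + 4 = 3
  -1 + 6 = 5
  -1 + 7 = 6
  3 + 4 = 7
  3 + 6 = 9
  3 + 7 = 10
  4 + 6 = 10
  4 + 7 = 11
  6 + 7 = 13
Collected distinct sums: {2, 3, 5, 6, 7, 9, 10, 11, 13}
|A +̂ A| = 9
(Reference bound: |A +̂ A| ≥ 2|A| - 3 for |A| ≥ 2, with |A| = 5 giving ≥ 7.)

|A +̂ A| = 9


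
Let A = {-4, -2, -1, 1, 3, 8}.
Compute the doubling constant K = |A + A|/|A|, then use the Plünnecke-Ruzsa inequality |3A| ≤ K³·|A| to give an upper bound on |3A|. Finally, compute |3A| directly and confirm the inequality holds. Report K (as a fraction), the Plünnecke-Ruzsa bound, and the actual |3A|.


|A| = 6.
Step 1: Compute A + A by enumerating all 36 pairs.
A + A = {-8, -6, -5, -4, -3, -2, -1, 0, 1, 2, 4, 6, 7, 9, 11, 16}, so |A + A| = 16.
Step 2: Doubling constant K = |A + A|/|A| = 16/6 = 16/6 ≈ 2.6667.
Step 3: Plünnecke-Ruzsa gives |3A| ≤ K³·|A| = (2.6667)³ · 6 ≈ 113.7778.
Step 4: Compute 3A = A + A + A directly by enumerating all triples (a,b,c) ∈ A³; |3A| = 28.
Step 5: Check 28 ≤ 113.7778? Yes ✓.

K = 16/6, Plünnecke-Ruzsa bound K³|A| ≈ 113.7778, |3A| = 28, inequality holds.


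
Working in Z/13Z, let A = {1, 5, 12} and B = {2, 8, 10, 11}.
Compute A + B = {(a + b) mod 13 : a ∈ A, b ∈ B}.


Work in Z/13Z: reduce every sum a + b modulo 13.
Enumerate all 12 pairs:
a = 1: 1+2=3, 1+8=9, 1+10=11, 1+11=12
a = 5: 5+2=7, 5+8=0, 5+10=2, 5+11=3
a = 12: 12+2=1, 12+8=7, 12+10=9, 12+11=10
Distinct residues collected: {0, 1, 2, 3, 7, 9, 10, 11, 12}
|A + B| = 9 (out of 13 total residues).

A + B = {0, 1, 2, 3, 7, 9, 10, 11, 12}


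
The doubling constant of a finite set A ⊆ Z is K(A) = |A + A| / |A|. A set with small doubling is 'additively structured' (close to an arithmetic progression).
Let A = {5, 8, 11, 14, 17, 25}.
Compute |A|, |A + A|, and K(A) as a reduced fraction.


|A| = 6.
Compute A + A by enumerating all 36 pairs.
A + A = {10, 13, 16, 19, 22, 25, 28, 30, 31, 33, 34, 36, 39, 42, 50}, so |A + A| = 15.
K = |A + A| / |A| = 15/6 = 5/2 ≈ 2.5000.
Reference: AP of size 6 gives K = 11/6 ≈ 1.8333; a fully generic set of size 6 gives K ≈ 3.5000.

|A| = 6, |A + A| = 15, K = 15/6 = 5/2.


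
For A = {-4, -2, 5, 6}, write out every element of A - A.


A - A = {a - a' : a, a' ∈ A}.
Compute a - a' for each ordered pair (a, a'):
a = -4: -4--4=0, -4--2=-2, -4-5=-9, -4-6=-10
a = -2: -2--4=2, -2--2=0, -2-5=-7, -2-6=-8
a = 5: 5--4=9, 5--2=7, 5-5=0, 5-6=-1
a = 6: 6--4=10, 6--2=8, 6-5=1, 6-6=0
Collecting distinct values (and noting 0 appears from a-a):
A - A = {-10, -9, -8, -7, -2, -1, 0, 1, 2, 7, 8, 9, 10}
|A - A| = 13

A - A = {-10, -9, -8, -7, -2, -1, 0, 1, 2, 7, 8, 9, 10}


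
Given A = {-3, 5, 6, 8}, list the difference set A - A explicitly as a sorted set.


A - A = {a - a' : a, a' ∈ A}.
Compute a - a' for each ordered pair (a, a'):
a = -3: -3--3=0, -3-5=-8, -3-6=-9, -3-8=-11
a = 5: 5--3=8, 5-5=0, 5-6=-1, 5-8=-3
a = 6: 6--3=9, 6-5=1, 6-6=0, 6-8=-2
a = 8: 8--3=11, 8-5=3, 8-6=2, 8-8=0
Collecting distinct values (and noting 0 appears from a-a):
A - A = {-11, -9, -8, -3, -2, -1, 0, 1, 2, 3, 8, 9, 11}
|A - A| = 13

A - A = {-11, -9, -8, -3, -2, -1, 0, 1, 2, 3, 8, 9, 11}


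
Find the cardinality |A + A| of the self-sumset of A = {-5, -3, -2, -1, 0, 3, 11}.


A + A = {a + a' : a, a' ∈ A}; |A| = 7.
General bounds: 2|A| - 1 ≤ |A + A| ≤ |A|(|A|+1)/2, i.e. 13 ≤ |A + A| ≤ 28.
Lower bound 2|A|-1 is attained iff A is an arithmetic progression.
Enumerate sums a + a' for a ≤ a' (symmetric, so this suffices):
a = -5: -5+-5=-10, -5+-3=-8, -5+-2=-7, -5+-1=-6, -5+0=-5, -5+3=-2, -5+11=6
a = -3: -3+-3=-6, -3+-2=-5, -3+-1=-4, -3+0=-3, -3+3=0, -3+11=8
a = -2: -2+-2=-4, -2+-1=-3, -2+0=-2, -2+3=1, -2+11=9
a = -1: -1+-1=-2, -1+0=-1, -1+3=2, -1+11=10
a = 0: 0+0=0, 0+3=3, 0+11=11
a = 3: 3+3=6, 3+11=14
a = 11: 11+11=22
Distinct sums: {-10, -8, -7, -6, -5, -4, -3, -2, -1, 0, 1, 2, 3, 6, 8, 9, 10, 11, 14, 22}
|A + A| = 20

|A + A| = 20


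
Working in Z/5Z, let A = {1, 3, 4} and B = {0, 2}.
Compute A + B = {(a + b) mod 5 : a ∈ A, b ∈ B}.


Work in Z/5Z: reduce every sum a + b modulo 5.
Enumerate all 6 pairs:
a = 1: 1+0=1, 1+2=3
a = 3: 3+0=3, 3+2=0
a = 4: 4+0=4, 4+2=1
Distinct residues collected: {0, 1, 3, 4}
|A + B| = 4 (out of 5 total residues).

A + B = {0, 1, 3, 4}


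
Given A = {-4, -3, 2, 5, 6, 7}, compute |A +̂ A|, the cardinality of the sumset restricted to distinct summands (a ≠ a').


Restricted sumset: A +̂ A = {a + a' : a ∈ A, a' ∈ A, a ≠ a'}.
Equivalently, take A + A and drop any sum 2a that is achievable ONLY as a + a for a ∈ A (i.e. sums representable only with equal summands).
Enumerate pairs (a, a') with a < a' (symmetric, so each unordered pair gives one sum; this covers all a ≠ a'):
  -4 + -3 = -7
  -4 + 2 = -2
  -4 + 5 = 1
  -4 + 6 = 2
  -4 + 7 = 3
  -3 + 2 = -1
  -3 + 5 = 2
  -3 + 6 = 3
  -3 + 7 = 4
  2 + 5 = 7
  2 + 6 = 8
  2 + 7 = 9
  5 + 6 = 11
  5 + 7 = 12
  6 + 7 = 13
Collected distinct sums: {-7, -2, -1, 1, 2, 3, 4, 7, 8, 9, 11, 12, 13}
|A +̂ A| = 13
(Reference bound: |A +̂ A| ≥ 2|A| - 3 for |A| ≥ 2, with |A| = 6 giving ≥ 9.)

|A +̂ A| = 13


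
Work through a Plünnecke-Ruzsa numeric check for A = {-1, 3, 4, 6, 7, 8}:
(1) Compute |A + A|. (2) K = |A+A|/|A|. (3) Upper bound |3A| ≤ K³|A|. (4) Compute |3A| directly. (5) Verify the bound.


|A| = 6.
Step 1: Compute A + A by enumerating all 36 pairs.
A + A = {-2, 2, 3, 5, 6, 7, 8, 9, 10, 11, 12, 13, 14, 15, 16}, so |A + A| = 15.
Step 2: Doubling constant K = |A + A|/|A| = 15/6 = 15/6 ≈ 2.5000.
Step 3: Plünnecke-Ruzsa gives |3A| ≤ K³·|A| = (2.5000)³ · 6 ≈ 93.7500.
Step 4: Compute 3A = A + A + A directly by enumerating all triples (a,b,c) ∈ A³; |3A| = 24.
Step 5: Check 24 ≤ 93.7500? Yes ✓.

K = 15/6, Plünnecke-Ruzsa bound K³|A| ≈ 93.7500, |3A| = 24, inequality holds.


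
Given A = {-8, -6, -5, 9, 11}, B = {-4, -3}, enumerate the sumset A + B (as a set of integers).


A + B = {a + b : a ∈ A, b ∈ B}.
Enumerate all |A|·|B| = 5·2 = 10 pairs (a, b) and collect distinct sums.
a = -8: -8+-4=-12, -8+-3=-11
a = -6: -6+-4=-10, -6+-3=-9
a = -5: -5+-4=-9, -5+-3=-8
a = 9: 9+-4=5, 9+-3=6
a = 11: 11+-4=7, 11+-3=8
Collecting distinct sums: A + B = {-12, -11, -10, -9, -8, 5, 6, 7, 8}
|A + B| = 9

A + B = {-12, -11, -10, -9, -8, 5, 6, 7, 8}


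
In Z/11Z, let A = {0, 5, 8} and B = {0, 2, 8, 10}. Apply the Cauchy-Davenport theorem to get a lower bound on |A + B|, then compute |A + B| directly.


Cauchy-Davenport: |A + B| ≥ min(p, |A| + |B| - 1) for A, B nonempty in Z/pZ.
|A| = 3, |B| = 4, p = 11.
CD lower bound = min(11, 3 + 4 - 1) = min(11, 6) = 6.
Compute A + B mod 11 directly:
a = 0: 0+0=0, 0+2=2, 0+8=8, 0+10=10
a = 5: 5+0=5, 5+2=7, 5+8=2, 5+10=4
a = 8: 8+0=8, 8+2=10, 8+8=5, 8+10=7
A + B = {0, 2, 4, 5, 7, 8, 10}, so |A + B| = 7.
Verify: 7 ≥ 6? Yes ✓.

CD lower bound = 6, actual |A + B| = 7.


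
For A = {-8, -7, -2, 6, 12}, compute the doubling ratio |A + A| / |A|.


|A| = 5.
Compute A + A by enumerating all 25 pairs.
A + A = {-16, -15, -14, -10, -9, -4, -2, -1, 4, 5, 10, 12, 18, 24}, so |A + A| = 14.
K = |A + A| / |A| = 14/5 (already in lowest terms) ≈ 2.8000.
Reference: AP of size 5 gives K = 9/5 ≈ 1.8000; a fully generic set of size 5 gives K ≈ 3.0000.

|A| = 5, |A + A| = 14, K = 14/5.


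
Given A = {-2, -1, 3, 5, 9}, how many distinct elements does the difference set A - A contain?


A - A = {a - a' : a, a' ∈ A}; |A| = 5.
Bounds: 2|A|-1 ≤ |A - A| ≤ |A|² - |A| + 1, i.e. 9 ≤ |A - A| ≤ 21.
Note: 0 ∈ A - A always (from a - a). The set is symmetric: if d ∈ A - A then -d ∈ A - A.
Enumerate nonzero differences d = a - a' with a > a' (then include -d):
Positive differences: {1, 2, 4, 5, 6, 7, 10, 11}
Full difference set: {0} ∪ (positive diffs) ∪ (negative diffs).
|A - A| = 1 + 2·8 = 17 (matches direct enumeration: 17).

|A - A| = 17


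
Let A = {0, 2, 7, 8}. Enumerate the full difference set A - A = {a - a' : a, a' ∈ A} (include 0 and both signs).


A - A = {a - a' : a, a' ∈ A}.
Compute a - a' for each ordered pair (a, a'):
a = 0: 0-0=0, 0-2=-2, 0-7=-7, 0-8=-8
a = 2: 2-0=2, 2-2=0, 2-7=-5, 2-8=-6
a = 7: 7-0=7, 7-2=5, 7-7=0, 7-8=-1
a = 8: 8-0=8, 8-2=6, 8-7=1, 8-8=0
Collecting distinct values (and noting 0 appears from a-a):
A - A = {-8, -7, -6, -5, -2, -1, 0, 1, 2, 5, 6, 7, 8}
|A - A| = 13

A - A = {-8, -7, -6, -5, -2, -1, 0, 1, 2, 5, 6, 7, 8}


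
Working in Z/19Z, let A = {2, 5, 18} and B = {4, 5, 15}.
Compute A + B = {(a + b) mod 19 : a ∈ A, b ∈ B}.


Work in Z/19Z: reduce every sum a + b modulo 19.
Enumerate all 9 pairs:
a = 2: 2+4=6, 2+5=7, 2+15=17
a = 5: 5+4=9, 5+5=10, 5+15=1
a = 18: 18+4=3, 18+5=4, 18+15=14
Distinct residues collected: {1, 3, 4, 6, 7, 9, 10, 14, 17}
|A + B| = 9 (out of 19 total residues).

A + B = {1, 3, 4, 6, 7, 9, 10, 14, 17}


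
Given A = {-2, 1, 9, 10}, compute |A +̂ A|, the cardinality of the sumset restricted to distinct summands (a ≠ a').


Restricted sumset: A +̂ A = {a + a' : a ∈ A, a' ∈ A, a ≠ a'}.
Equivalently, take A + A and drop any sum 2a that is achievable ONLY as a + a for a ∈ A (i.e. sums representable only with equal summands).
Enumerate pairs (a, a') with a < a' (symmetric, so each unordered pair gives one sum; this covers all a ≠ a'):
  -2 + 1 = -1
  -2 + 9 = 7
  -2 + 10 = 8
  1 + 9 = 10
  1 + 10 = 11
  9 + 10 = 19
Collected distinct sums: {-1, 7, 8, 10, 11, 19}
|A +̂ A| = 6
(Reference bound: |A +̂ A| ≥ 2|A| - 3 for |A| ≥ 2, with |A| = 4 giving ≥ 5.)

|A +̂ A| = 6


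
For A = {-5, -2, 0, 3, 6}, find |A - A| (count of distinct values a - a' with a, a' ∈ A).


A - A = {a - a' : a, a' ∈ A}; |A| = 5.
Bounds: 2|A|-1 ≤ |A - A| ≤ |A|² - |A| + 1, i.e. 9 ≤ |A - A| ≤ 21.
Note: 0 ∈ A - A always (from a - a). The set is symmetric: if d ∈ A - A then -d ∈ A - A.
Enumerate nonzero differences d = a - a' with a > a' (then include -d):
Positive differences: {2, 3, 5, 6, 8, 11}
Full difference set: {0} ∪ (positive diffs) ∪ (negative diffs).
|A - A| = 1 + 2·6 = 13 (matches direct enumeration: 13).

|A - A| = 13


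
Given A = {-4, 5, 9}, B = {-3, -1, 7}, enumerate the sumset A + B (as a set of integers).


A + B = {a + b : a ∈ A, b ∈ B}.
Enumerate all |A|·|B| = 3·3 = 9 pairs (a, b) and collect distinct sums.
a = -4: -4+-3=-7, -4+-1=-5, -4+7=3
a = 5: 5+-3=2, 5+-1=4, 5+7=12
a = 9: 9+-3=6, 9+-1=8, 9+7=16
Collecting distinct sums: A + B = {-7, -5, 2, 3, 4, 6, 8, 12, 16}
|A + B| = 9

A + B = {-7, -5, 2, 3, 4, 6, 8, 12, 16}


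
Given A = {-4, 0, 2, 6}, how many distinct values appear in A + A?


A + A = {a + a' : a, a' ∈ A}; |A| = 4.
General bounds: 2|A| - 1 ≤ |A + A| ≤ |A|(|A|+1)/2, i.e. 7 ≤ |A + A| ≤ 10.
Lower bound 2|A|-1 is attained iff A is an arithmetic progression.
Enumerate sums a + a' for a ≤ a' (symmetric, so this suffices):
a = -4: -4+-4=-8, -4+0=-4, -4+2=-2, -4+6=2
a = 0: 0+0=0, 0+2=2, 0+6=6
a = 2: 2+2=4, 2+6=8
a = 6: 6+6=12
Distinct sums: {-8, -4, -2, 0, 2, 4, 6, 8, 12}
|A + A| = 9

|A + A| = 9
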